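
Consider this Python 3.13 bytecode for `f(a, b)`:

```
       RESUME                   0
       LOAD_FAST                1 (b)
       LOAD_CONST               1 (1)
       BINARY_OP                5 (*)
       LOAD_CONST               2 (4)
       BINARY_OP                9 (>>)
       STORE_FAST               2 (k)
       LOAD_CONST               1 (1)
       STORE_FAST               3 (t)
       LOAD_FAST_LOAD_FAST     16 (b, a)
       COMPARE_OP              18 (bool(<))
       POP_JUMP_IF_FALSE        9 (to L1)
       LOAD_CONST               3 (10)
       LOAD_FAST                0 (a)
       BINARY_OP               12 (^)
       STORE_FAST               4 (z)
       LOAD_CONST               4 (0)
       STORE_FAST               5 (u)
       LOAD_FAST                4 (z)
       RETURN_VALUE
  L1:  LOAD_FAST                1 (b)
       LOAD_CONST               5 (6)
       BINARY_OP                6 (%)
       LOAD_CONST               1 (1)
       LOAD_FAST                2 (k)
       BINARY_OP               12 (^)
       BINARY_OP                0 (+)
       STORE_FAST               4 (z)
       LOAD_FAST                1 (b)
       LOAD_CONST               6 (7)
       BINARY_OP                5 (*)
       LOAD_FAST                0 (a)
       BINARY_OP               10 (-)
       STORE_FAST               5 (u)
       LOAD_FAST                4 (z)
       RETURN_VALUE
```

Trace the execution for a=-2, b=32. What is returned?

5

LOAD_FAST b → push 32. Stack: [32]
LOAD_CONST → push 1. Stack: [32, 1]
BINARY_OP * → 32 * 1 = 32. Stack: [32]
LOAD_CONST → push 4. Stack: [32, 4]
BINARY_OP >> → 32 >> 4 = 2. Stack: [2]
STORE_FAST k → k=2. Stack: []
LOAD_CONST → push 1. Stack: [1]
STORE_FAST t → t=1. Stack: []
LOAD_FAST_LOAD_FAST b,a → push 32,-2. Stack: [32, -2]
COMPARE_OP bool(<) → 32 vs -2 = False. Stack: [False]
POP_JUMP_IF_FALSE → pop False; jump. Stack: []
LOAD_FAST b → push 32. Stack: [32]
LOAD_CONST → push 6. Stack: [32, 6]
BINARY_OP % → 32 % 6 = 2. Stack: [2]
LOAD_CONST → push 1. Stack: [2, 1]
LOAD_FAST k → push 2. Stack: [2, 1, 2]
BINARY_OP ^ → 1 ^ 2 = 3. Stack: [2, 3]
BINARY_OP + → 2 + 3 = 5. Stack: [5]
STORE_FAST z → z=5. Stack: []
LOAD_FAST b → push 32. Stack: [32]
LOAD_CONST → push 7. Stack: [32, 7]
BINARY_OP * → 32 * 7 = 224. Stack: [224]
LOAD_FAST a → push -2. Stack: [224, -2]
BINARY_OP - → 224 - -2 = 226. Stack: [226]
STORE_FAST u → u=226. Stack: []
LOAD_FAST z → push 5. Stack: [5]
RETURN_VALUE → return 5.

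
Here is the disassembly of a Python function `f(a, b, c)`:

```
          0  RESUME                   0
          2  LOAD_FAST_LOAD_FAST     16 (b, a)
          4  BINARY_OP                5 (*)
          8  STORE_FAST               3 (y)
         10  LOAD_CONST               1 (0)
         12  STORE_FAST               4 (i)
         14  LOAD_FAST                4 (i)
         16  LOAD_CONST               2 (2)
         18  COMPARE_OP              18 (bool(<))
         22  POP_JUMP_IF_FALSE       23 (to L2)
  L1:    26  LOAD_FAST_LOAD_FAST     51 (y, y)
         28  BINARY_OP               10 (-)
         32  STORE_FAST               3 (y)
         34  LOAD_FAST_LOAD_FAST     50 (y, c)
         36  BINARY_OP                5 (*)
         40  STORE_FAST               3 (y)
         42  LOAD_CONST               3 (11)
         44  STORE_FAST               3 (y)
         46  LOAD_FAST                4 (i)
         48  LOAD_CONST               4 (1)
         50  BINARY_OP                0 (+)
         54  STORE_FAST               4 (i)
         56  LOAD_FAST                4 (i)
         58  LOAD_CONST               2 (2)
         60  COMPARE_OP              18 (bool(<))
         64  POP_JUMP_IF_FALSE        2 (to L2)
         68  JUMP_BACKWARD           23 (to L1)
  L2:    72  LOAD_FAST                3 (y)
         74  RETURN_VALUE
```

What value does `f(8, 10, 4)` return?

LOAD_FAST_LOAD_FAST b,a → push 10,8. Stack: [10, 8]
BINARY_OP * → 10 * 8 = 80. Stack: [80]
STORE_FAST y → y=80. Stack: []
LOAD_CONST → push 0. Stack: [0]
STORE_FAST i → i=0. Stack: []
LOAD_FAST i → push 0. Stack: [0]
LOAD_CONST → push 2. Stack: [0, 2]
COMPARE_OP bool(<) → 0 vs 2 = True. Stack: [True]
POP_JUMP_IF_FALSE → pop True; no jump. Stack: []
LOAD_FAST_LOAD_FAST y,y → push 80,80. Stack: [80, 80]
BINARY_OP - → 80 - 80 = 0. Stack: [0]
STORE_FAST y → y=0. Stack: []
LOAD_FAST_LOAD_FAST y,c → push 0,4. Stack: [0, 4]
BINARY_OP * → 0 * 4 = 0. Stack: [0]
STORE_FAST y → y=0. Stack: []
LOAD_CONST → push 11. Stack: [11]
STORE_FAST y → y=11. Stack: []
LOAD_FAST i → push 0. Stack: [0]
LOAD_CONST → push 1. Stack: [0, 1]
BINARY_OP + → 0 + 1 = 1. Stack: [1]
STORE_FAST i → i=1. Stack: []
LOAD_FAST i → push 1. Stack: [1]
LOAD_CONST → push 2. Stack: [1, 2]
COMPARE_OP bool(<) → 1 vs 2 = True. Stack: [True]
POP_JUMP_IF_FALSE → pop True; no jump. Stack: []
LOAD_FAST_LOAD_FAST y,y → push 11,11. Stack: [11, 11]
BINARY_OP - → 11 - 11 = 0. Stack: [0]
STORE_FAST y → y=0. Stack: []
LOAD_FAST_LOAD_FAST y,c → push 0,4. Stack: [0, 4]
BINARY_OP * → 0 * 4 = 0. Stack: [0]
STORE_FAST y → y=0. Stack: []
LOAD_CONST → push 11. Stack: [11]
STORE_FAST y → y=11. Stack: []
LOAD_FAST i → push 1. Stack: [1]
LOAD_CONST → push 1. Stack: [1, 1]
BINARY_OP + → 1 + 1 = 2. Stack: [2]
STORE_FAST i → i=2. Stack: []
LOAD_FAST i → push 2. Stack: [2]
LOAD_CONST → push 2. Stack: [2, 2]
COMPARE_OP bool(<) → 2 vs 2 = False. Stack: [False]
POP_JUMP_IF_FALSE → pop False; jump. Stack: []
LOAD_FAST y → push 11. Stack: [11]
RETURN_VALUE → return 11.

11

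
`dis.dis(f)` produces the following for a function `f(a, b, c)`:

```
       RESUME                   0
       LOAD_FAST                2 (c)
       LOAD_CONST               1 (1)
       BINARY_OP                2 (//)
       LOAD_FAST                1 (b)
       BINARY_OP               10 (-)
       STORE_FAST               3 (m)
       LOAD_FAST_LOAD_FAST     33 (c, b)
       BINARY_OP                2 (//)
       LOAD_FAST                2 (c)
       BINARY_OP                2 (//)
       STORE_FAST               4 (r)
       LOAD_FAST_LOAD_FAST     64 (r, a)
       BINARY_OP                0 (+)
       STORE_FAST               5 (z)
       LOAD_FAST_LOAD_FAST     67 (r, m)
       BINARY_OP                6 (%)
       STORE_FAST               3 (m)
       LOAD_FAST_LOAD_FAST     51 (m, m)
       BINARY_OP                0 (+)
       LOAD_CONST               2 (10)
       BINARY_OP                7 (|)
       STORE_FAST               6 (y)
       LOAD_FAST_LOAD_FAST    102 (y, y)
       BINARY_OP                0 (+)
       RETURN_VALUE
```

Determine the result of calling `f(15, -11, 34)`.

180

LOAD_FAST c → push 34. Stack: [34]
LOAD_CONST → push 1. Stack: [34, 1]
BINARY_OP // → 34 // 1 = 34. Stack: [34]
LOAD_FAST b → push -11. Stack: [34, -11]
BINARY_OP - → 34 - -11 = 45. Stack: [45]
STORE_FAST m → m=45. Stack: []
LOAD_FAST_LOAD_FAST c,b → push 34,-11. Stack: [34, -11]
BINARY_OP // → 34 // -11 = -4. Stack: [-4]
LOAD_FAST c → push 34. Stack: [-4, 34]
BINARY_OP // → -4 // 34 = -1. Stack: [-1]
STORE_FAST r → r=-1. Stack: []
LOAD_FAST_LOAD_FAST r,a → push -1,15. Stack: [-1, 15]
BINARY_OP + → -1 + 15 = 14. Stack: [14]
STORE_FAST z → z=14. Stack: []
LOAD_FAST_LOAD_FAST r,m → push -1,45. Stack: [-1, 45]
BINARY_OP % → -1 % 45 = 44. Stack: [44]
STORE_FAST m → m=44. Stack: []
LOAD_FAST_LOAD_FAST m,m → push 44,44. Stack: [44, 44]
BINARY_OP + → 44 + 44 = 88. Stack: [88]
LOAD_CONST → push 10. Stack: [88, 10]
BINARY_OP | → 88 | 10 = 90. Stack: [90]
STORE_FAST y → y=90. Stack: []
LOAD_FAST_LOAD_FAST y,y → push 90,90. Stack: [90, 90]
BINARY_OP + → 90 + 90 = 180. Stack: [180]
RETURN_VALUE → return 180.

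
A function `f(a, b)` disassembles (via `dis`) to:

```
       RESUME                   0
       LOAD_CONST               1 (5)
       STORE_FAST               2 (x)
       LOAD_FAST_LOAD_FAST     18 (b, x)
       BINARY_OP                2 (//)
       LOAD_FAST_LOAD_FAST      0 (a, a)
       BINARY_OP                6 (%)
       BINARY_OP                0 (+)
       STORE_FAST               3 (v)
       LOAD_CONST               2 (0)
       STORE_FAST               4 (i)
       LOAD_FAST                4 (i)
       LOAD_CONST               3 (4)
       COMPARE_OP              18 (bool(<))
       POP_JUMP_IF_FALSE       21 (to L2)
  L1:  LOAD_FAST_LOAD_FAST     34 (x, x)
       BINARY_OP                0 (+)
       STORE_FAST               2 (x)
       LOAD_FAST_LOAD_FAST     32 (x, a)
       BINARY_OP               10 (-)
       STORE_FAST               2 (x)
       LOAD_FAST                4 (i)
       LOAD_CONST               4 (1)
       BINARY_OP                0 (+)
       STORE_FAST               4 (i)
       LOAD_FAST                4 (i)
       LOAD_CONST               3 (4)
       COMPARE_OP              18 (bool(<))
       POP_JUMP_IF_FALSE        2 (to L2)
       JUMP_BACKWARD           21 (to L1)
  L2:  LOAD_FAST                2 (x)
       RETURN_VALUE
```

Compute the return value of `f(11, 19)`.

LOAD_CONST → push 5
STORE_FAST x → x=5
LOAD_FAST_LOAD_FAST b,x → push 19,5
BINARY_OP // → 19 // 5 = 3
LOAD_FAST_LOAD_FAST a,a → push 11,11
BINARY_OP % → 11 % 11 = 0
BINARY_OP + → 3 + 0 = 3
STORE_FAST v → v=3
LOAD_CONST → push 0
STORE_FAST i → i=0
LOAD_FAST i → push 0
LOAD_CONST → push 4
COMPARE_OP bool(<) → 0 vs 4 = True
POP_JUMP_IF_FALSE → pop True; no jump
LOAD_FAST_LOAD_FAST x,x → push 5,5
BINARY_OP + → 5 + 5 = 10
STORE_FAST x → x=10
LOAD_FAST_LOAD_FAST x,a → push 10,11
BINARY_OP - → 10 - 11 = -1
STORE_FAST x → x=-1
LOAD_FAST i → push 0
LOAD_CONST → push 1
BINARY_OP + → 0 + 1 = 1
STORE_FAST i → i=1
LOAD_FAST i → push 1
LOAD_CONST → push 4
COMPARE_OP bool(<) → 1 vs 4 = True
POP_JUMP_IF_FALSE → pop True; no jump
LOAD_FAST_LOAD_FAST x,x → push -1,-1
BINARY_OP + → -1 + -1 = -2
STORE_FAST x → x=-2
LOAD_FAST_LOAD_FAST x,a → push -2,11
BINARY_OP - → -2 - 11 = -13
STORE_FAST x → x=-13
LOAD_FAST i → push 1
LOAD_CONST → push 1
BINARY_OP + → 1 + 1 = 2
STORE_FAST i → i=2
LOAD_FAST i → push 2
LOAD_CONST → push 4
COMPARE_OP bool(<) → 2 vs 4 = True
POP_JUMP_IF_FALSE → pop True; no jump
LOAD_FAST_LOAD_FAST x,x → push -13,-13
BINARY_OP + → -13 + -13 = -26
STORE_FAST x → x=-26
LOAD_FAST_LOAD_FAST x,a → push -26,11
BINARY_OP - → -26 - 11 = -37
STORE_FAST x → x=-37
LOAD_FAST i → push 2
LOAD_CONST → push 1
BINARY_OP + → 2 + 1 = 3
STORE_FAST i → i=3
LOAD_FAST i → push 3
LOAD_CONST → push 4
COMPARE_OP bool(<) → 3 vs 4 = True
POP_JUMP_IF_FALSE → pop True; no jump
LOAD_FAST_LOAD_FAST x,x → push -37,-37
BINARY_OP + → -37 + -37 = -74
STORE_FAST x → x=-74
LOAD_FAST_LOAD_FAST x,a → push -74,11
BINARY_OP - → -74 - 11 = -85
STORE_FAST x → x=-85
LOAD_FAST i → push 3
LOAD_CONST → push 1
BINARY_OP + → 3 + 1 = 4
STORE_FAST i → i=4
LOAD_FAST i → push 4
LOAD_CONST → push 4
COMPARE_OP bool(<) → 4 vs 4 = False
POP_JUMP_IF_FALSE → pop False; jump
LOAD_FAST x → push -85
RETURN_VALUE → return -85.

-85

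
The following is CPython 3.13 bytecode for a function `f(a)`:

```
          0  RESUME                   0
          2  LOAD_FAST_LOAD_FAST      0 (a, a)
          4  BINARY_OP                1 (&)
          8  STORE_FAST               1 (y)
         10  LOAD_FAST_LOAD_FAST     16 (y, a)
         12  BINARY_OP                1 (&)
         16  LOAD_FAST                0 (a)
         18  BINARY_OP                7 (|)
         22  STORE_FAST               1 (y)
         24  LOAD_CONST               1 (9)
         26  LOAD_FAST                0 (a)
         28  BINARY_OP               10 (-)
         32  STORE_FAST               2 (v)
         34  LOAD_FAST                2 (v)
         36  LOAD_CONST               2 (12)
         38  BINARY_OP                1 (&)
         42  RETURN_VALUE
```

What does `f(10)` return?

LOAD_FAST_LOAD_FAST a,a → push 10,10. Stack: [10, 10]
BINARY_OP & → 10 & 10 = 10. Stack: [10]
STORE_FAST y → y=10. Stack: []
LOAD_FAST_LOAD_FAST y,a → push 10,10. Stack: [10, 10]
BINARY_OP & → 10 & 10 = 10. Stack: [10]
LOAD_FAST a → push 10. Stack: [10, 10]
BINARY_OP | → 10 | 10 = 10. Stack: [10]
STORE_FAST y → y=10. Stack: []
LOAD_CONST → push 9. Stack: [9]
LOAD_FAST a → push 10. Stack: [9, 10]
BINARY_OP - → 9 - 10 = -1. Stack: [-1]
STORE_FAST v → v=-1. Stack: []
LOAD_FAST v → push -1. Stack: [-1]
LOAD_CONST → push 12. Stack: [-1, 12]
BINARY_OP & → -1 & 12 = 12. Stack: [12]
RETURN_VALUE → return 12.

12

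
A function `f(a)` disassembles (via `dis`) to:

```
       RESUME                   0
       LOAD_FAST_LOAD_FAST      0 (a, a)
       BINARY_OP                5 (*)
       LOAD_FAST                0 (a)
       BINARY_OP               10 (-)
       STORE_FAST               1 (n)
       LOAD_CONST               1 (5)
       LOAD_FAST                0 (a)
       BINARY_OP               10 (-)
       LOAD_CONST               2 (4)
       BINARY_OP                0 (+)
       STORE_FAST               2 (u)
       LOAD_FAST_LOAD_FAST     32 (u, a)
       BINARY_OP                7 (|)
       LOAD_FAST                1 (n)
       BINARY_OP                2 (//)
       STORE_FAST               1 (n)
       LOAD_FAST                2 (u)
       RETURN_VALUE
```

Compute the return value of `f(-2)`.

LOAD_FAST_LOAD_FAST a,a → push -2,-2. Stack: [-2, -2]
BINARY_OP * → -2 * -2 = 4. Stack: [4]
LOAD_FAST a → push -2. Stack: [4, -2]
BINARY_OP - → 4 - -2 = 6. Stack: [6]
STORE_FAST n → n=6. Stack: []
LOAD_CONST → push 5. Stack: [5]
LOAD_FAST a → push -2. Stack: [5, -2]
BINARY_OP - → 5 - -2 = 7. Stack: [7]
LOAD_CONST → push 4. Stack: [7, 4]
BINARY_OP + → 7 + 4 = 11. Stack: [11]
STORE_FAST u → u=11. Stack: []
LOAD_FAST_LOAD_FAST u,a → push 11,-2. Stack: [11, -2]
BINARY_OP | → 11 | -2 = -1. Stack: [-1]
LOAD_FAST n → push 6. Stack: [-1, 6]
BINARY_OP // → -1 // 6 = -1. Stack: [-1]
STORE_FAST n → n=-1. Stack: []
LOAD_FAST u → push 11. Stack: [11]
RETURN_VALUE → return 11.

11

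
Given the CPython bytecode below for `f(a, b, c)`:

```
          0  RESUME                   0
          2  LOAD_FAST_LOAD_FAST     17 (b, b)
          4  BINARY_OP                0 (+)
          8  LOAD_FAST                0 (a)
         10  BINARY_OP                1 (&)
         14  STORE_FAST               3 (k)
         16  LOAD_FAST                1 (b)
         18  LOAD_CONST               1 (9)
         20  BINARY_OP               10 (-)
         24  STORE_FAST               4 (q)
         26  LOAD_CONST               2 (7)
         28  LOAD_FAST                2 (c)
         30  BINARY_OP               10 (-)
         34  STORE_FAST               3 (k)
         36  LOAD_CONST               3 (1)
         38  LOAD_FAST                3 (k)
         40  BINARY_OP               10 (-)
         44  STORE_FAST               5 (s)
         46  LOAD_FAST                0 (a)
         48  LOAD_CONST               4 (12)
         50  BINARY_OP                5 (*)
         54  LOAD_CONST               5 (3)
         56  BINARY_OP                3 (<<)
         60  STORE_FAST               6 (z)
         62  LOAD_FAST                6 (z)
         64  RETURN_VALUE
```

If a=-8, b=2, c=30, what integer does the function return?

-768

LOAD_FAST_LOAD_FAST b,b → push 2,2. Stack: [2, 2]
BINARY_OP + → 2 + 2 = 4. Stack: [4]
LOAD_FAST a → push -8. Stack: [4, -8]
BINARY_OP & → 4 & -8 = 0. Stack: [0]
STORE_FAST k → k=0. Stack: []
LOAD_FAST b → push 2. Stack: [2]
LOAD_CONST → push 9. Stack: [2, 9]
BINARY_OP - → 2 - 9 = -7. Stack: [-7]
STORE_FAST q → q=-7. Stack: []
LOAD_CONST → push 7. Stack: [7]
LOAD_FAST c → push 30. Stack: [7, 30]
BINARY_OP - → 7 - 30 = -23. Stack: [-23]
STORE_FAST k → k=-23. Stack: []
LOAD_CONST → push 1. Stack: [1]
LOAD_FAST k → push -23. Stack: [1, -23]
BINARY_OP - → 1 - -23 = 24. Stack: [24]
STORE_FAST s → s=24. Stack: []
LOAD_FAST a → push -8. Stack: [-8]
LOAD_CONST → push 12. Stack: [-8, 12]
BINARY_OP * → -8 * 12 = -96. Stack: [-96]
LOAD_CONST → push 3. Stack: [-96, 3]
BINARY_OP << → -96 << 3 = -768. Stack: [-768]
STORE_FAST z → z=-768. Stack: []
LOAD_FAST z → push -768. Stack: [-768]
RETURN_VALUE → return -768.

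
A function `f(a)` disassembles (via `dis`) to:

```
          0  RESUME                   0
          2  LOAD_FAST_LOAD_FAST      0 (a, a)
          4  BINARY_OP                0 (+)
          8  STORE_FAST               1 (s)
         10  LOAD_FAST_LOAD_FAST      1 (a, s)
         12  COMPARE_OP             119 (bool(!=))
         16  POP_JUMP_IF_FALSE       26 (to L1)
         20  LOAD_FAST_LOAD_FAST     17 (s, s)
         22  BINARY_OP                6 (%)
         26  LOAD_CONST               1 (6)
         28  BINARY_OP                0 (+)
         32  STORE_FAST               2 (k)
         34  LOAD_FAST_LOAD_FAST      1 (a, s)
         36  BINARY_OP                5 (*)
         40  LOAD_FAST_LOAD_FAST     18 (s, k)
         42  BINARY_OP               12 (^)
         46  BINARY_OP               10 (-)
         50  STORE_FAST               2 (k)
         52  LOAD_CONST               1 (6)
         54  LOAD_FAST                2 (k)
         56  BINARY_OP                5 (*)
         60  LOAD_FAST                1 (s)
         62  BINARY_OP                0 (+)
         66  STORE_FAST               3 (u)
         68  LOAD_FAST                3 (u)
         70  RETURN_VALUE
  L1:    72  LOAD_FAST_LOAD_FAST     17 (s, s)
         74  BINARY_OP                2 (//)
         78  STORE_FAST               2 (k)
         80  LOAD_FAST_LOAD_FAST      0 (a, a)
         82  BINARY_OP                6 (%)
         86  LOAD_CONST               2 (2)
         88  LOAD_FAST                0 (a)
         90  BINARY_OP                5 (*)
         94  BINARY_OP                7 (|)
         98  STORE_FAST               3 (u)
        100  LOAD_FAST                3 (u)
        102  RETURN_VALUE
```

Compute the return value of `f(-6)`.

504

LOAD_FAST_LOAD_FAST a,a → push -6,-6. Stack: [-6, -6]
BINARY_OP + → -6 + -6 = -12. Stack: [-12]
STORE_FAST s → s=-12. Stack: []
LOAD_FAST_LOAD_FAST a,s → push -6,-12. Stack: [-6, -12]
COMPARE_OP bool(!=) → -6 vs -12 = True. Stack: [True]
POP_JUMP_IF_FALSE → pop True; no jump. Stack: []
LOAD_FAST_LOAD_FAST s,s → push -12,-12. Stack: [-12, -12]
BINARY_OP % → -12 % -12 = 0. Stack: [0]
LOAD_CONST → push 6. Stack: [0, 6]
BINARY_OP + → 0 + 6 = 6. Stack: [6]
STORE_FAST k → k=6. Stack: []
LOAD_FAST_LOAD_FAST a,s → push -6,-12. Stack: [-6, -12]
BINARY_OP * → -6 * -12 = 72. Stack: [72]
LOAD_FAST_LOAD_FAST s,k → push -12,6. Stack: [72, -12, 6]
BINARY_OP ^ → -12 ^ 6 = -14. Stack: [72, -14]
BINARY_OP - → 72 - -14 = 86. Stack: [86]
STORE_FAST k → k=86. Stack: []
LOAD_CONST → push 6. Stack: [6]
LOAD_FAST k → push 86. Stack: [6, 86]
BINARY_OP * → 6 * 86 = 516. Stack: [516]
LOAD_FAST s → push -12. Stack: [516, -12]
BINARY_OP + → 516 + -12 = 504. Stack: [504]
STORE_FAST u → u=504. Stack: []
LOAD_FAST u → push 504. Stack: [504]
RETURN_VALUE → return 504.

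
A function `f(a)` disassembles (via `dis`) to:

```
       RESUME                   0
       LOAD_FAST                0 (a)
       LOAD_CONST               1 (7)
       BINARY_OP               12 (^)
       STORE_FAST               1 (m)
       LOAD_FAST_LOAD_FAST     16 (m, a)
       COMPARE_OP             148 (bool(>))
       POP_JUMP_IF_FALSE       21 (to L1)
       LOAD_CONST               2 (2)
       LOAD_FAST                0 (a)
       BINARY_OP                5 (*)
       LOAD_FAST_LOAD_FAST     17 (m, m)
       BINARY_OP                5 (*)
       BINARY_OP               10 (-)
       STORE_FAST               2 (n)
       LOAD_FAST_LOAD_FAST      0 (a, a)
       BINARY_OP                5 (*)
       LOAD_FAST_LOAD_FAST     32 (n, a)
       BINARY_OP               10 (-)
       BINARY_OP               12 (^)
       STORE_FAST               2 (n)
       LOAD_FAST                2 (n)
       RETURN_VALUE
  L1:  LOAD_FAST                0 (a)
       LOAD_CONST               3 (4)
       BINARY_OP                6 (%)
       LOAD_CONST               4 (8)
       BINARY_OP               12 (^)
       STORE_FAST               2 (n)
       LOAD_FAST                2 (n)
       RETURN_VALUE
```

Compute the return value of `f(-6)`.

LOAD_FAST a → push -6. Stack: [-6]
LOAD_CONST → push 7. Stack: [-6, 7]
BINARY_OP ^ → -6 ^ 7 = -3. Stack: [-3]
STORE_FAST m → m=-3. Stack: []
LOAD_FAST_LOAD_FAST m,a → push -3,-6. Stack: [-3, -6]
COMPARE_OP bool(>) → -3 vs -6 = True. Stack: [True]
POP_JUMP_IF_FALSE → pop True; no jump. Stack: []
LOAD_CONST → push 2. Stack: [2]
LOAD_FAST a → push -6. Stack: [2, -6]
BINARY_OP * → 2 * -6 = -12. Stack: [-12]
LOAD_FAST_LOAD_FAST m,m → push -3,-3. Stack: [-12, -3, -3]
BINARY_OP * → -3 * -3 = 9. Stack: [-12, 9]
BINARY_OP - → -12 - 9 = -21. Stack: [-21]
STORE_FAST n → n=-21. Stack: []
LOAD_FAST_LOAD_FAST a,a → push -6,-6. Stack: [-6, -6]
BINARY_OP * → -6 * -6 = 36. Stack: [36]
LOAD_FAST_LOAD_FAST n,a → push -21,-6. Stack: [36, -21, -6]
BINARY_OP - → -21 - -6 = -15. Stack: [36, -15]
BINARY_OP ^ → 36 ^ -15 = -43. Stack: [-43]
STORE_FAST n → n=-43. Stack: []
LOAD_FAST n → push -43. Stack: [-43]
RETURN_VALUE → return -43.

-43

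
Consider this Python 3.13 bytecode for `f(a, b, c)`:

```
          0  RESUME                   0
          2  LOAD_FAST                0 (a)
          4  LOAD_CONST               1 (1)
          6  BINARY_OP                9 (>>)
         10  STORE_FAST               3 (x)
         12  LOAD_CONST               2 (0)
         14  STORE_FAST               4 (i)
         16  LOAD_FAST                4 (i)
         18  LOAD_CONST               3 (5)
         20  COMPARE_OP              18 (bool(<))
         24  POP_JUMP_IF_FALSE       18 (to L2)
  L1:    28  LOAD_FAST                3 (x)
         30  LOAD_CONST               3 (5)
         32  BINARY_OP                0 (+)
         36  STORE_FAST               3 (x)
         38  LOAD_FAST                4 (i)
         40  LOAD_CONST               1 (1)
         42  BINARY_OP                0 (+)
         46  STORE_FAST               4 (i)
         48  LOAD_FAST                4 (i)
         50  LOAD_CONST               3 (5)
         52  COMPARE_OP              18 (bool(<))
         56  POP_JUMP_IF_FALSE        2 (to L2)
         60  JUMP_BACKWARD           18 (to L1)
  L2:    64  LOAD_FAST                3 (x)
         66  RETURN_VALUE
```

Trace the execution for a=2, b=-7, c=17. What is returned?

LOAD_FAST a → push 2
LOAD_CONST → push 1
BINARY_OP >> → 2 >> 1 = 1
STORE_FAST x → x=1
LOAD_CONST → push 0
STORE_FAST i → i=0
LOAD_FAST i → push 0
LOAD_CONST → push 5
COMPARE_OP bool(<) → 0 vs 5 = True
POP_JUMP_IF_FALSE → pop True; no jump
LOAD_FAST x → push 1
LOAD_CONST → push 5
BINARY_OP + → 1 + 5 = 6
STORE_FAST x → x=6
LOAD_FAST i → push 0
LOAD_CONST → push 1
BINARY_OP + → 0 + 1 = 1
STORE_FAST i → i=1
LOAD_FAST i → push 1
LOAD_CONST → push 5
COMPARE_OP bool(<) → 1 vs 5 = True
POP_JUMP_IF_FALSE → pop True; no jump
LOAD_FAST x → push 6
LOAD_CONST → push 5
BINARY_OP + → 6 + 5 = 11
STORE_FAST x → x=11
LOAD_FAST i → push 1
LOAD_CONST → push 1
BINARY_OP + → 1 + 1 = 2
STORE_FAST i → i=2
LOAD_FAST i → push 2
LOAD_CONST → push 5
COMPARE_OP bool(<) → 2 vs 5 = True
POP_JUMP_IF_FALSE → pop True; no jump
LOAD_FAST x → push 11
LOAD_CONST → push 5
BINARY_OP + → 11 + 5 = 16
STORE_FAST x → x=16
LOAD_FAST i → push 2
LOAD_CONST → push 1
BINARY_OP + → 2 + 1 = 3
STORE_FAST i → i=3
LOAD_FAST i → push 3
LOAD_CONST → push 5
COMPARE_OP bool(<) → 3 vs 5 = True
POP_JUMP_IF_FALSE → pop True; no jump
LOAD_FAST x → push 16
LOAD_CONST → push 5
BINARY_OP + → 16 + 5 = 21
STORE_FAST x → x=21
LOAD_FAST i → push 3
LOAD_CONST → push 1
BINARY_OP + → 3 + 1 = 4
STORE_FAST i → i=4
LOAD_FAST i → push 4
LOAD_CONST → push 5
COMPARE_OP bool(<) → 4 vs 5 = True
POP_JUMP_IF_FALSE → pop True; no jump
LOAD_FAST x → push 21
LOAD_CONST → push 5
BINARY_OP + → 21 + 5 = 26
STORE_FAST x → x=26
LOAD_FAST i → push 4
LOAD_CONST → push 1
BINARY_OP + → 4 + 1 = 5
STORE_FAST i → i=5
LOAD_FAST i → push 5
LOAD_CONST → push 5
COMPARE_OP bool(<) → 5 vs 5 = False
POP_JUMP_IF_FALSE → pop False; jump
LOAD_FAST x → push 26
RETURN_VALUE → return 26.

26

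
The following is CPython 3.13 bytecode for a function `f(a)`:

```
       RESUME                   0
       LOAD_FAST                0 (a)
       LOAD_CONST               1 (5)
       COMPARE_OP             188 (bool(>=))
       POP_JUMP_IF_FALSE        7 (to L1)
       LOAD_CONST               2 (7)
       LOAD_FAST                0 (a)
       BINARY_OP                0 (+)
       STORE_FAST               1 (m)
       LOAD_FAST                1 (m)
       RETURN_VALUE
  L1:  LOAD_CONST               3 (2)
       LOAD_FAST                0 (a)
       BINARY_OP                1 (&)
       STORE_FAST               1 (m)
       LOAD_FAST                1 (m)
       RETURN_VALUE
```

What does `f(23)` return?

30

LOAD_FAST a → push 23. Stack: [23]
LOAD_CONST → push 5. Stack: [23, 5]
COMPARE_OP bool(>=) → 23 vs 5 = True. Stack: [True]
POP_JUMP_IF_FALSE → pop True; no jump. Stack: []
LOAD_CONST → push 7. Stack: [7]
LOAD_FAST a → push 23. Stack: [7, 23]
BINARY_OP + → 7 + 23 = 30. Stack: [30]
STORE_FAST m → m=30. Stack: []
LOAD_FAST m → push 30. Stack: [30]
RETURN_VALUE → return 30.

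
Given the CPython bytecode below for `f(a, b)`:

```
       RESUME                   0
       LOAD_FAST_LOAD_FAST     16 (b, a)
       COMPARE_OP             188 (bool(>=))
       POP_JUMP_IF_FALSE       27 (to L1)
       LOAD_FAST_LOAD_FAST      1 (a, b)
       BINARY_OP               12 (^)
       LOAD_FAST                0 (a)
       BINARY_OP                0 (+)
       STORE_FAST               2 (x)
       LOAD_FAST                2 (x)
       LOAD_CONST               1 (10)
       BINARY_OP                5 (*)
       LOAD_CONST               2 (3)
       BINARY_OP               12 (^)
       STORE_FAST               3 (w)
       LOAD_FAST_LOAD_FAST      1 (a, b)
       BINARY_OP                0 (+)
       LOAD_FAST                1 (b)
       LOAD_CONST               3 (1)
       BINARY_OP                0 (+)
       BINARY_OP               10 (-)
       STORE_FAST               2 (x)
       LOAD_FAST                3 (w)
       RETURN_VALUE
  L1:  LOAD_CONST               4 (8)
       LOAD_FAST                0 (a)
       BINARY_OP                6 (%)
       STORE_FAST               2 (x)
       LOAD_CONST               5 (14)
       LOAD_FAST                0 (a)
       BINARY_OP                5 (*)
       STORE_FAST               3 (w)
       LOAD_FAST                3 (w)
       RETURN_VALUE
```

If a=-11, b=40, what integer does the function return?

LOAD_FAST_LOAD_FAST b,a → push 40,-11. Stack: [40, -11]
COMPARE_OP bool(>=) → 40 vs -11 = True. Stack: [True]
POP_JUMP_IF_FALSE → pop True; no jump. Stack: []
LOAD_FAST_LOAD_FAST a,b → push -11,40. Stack: [-11, 40]
BINARY_OP ^ → -11 ^ 40 = -35. Stack: [-35]
LOAD_FAST a → push -11. Stack: [-35, -11]
BINARY_OP + → -35 + -11 = -46. Stack: [-46]
STORE_FAST x → x=-46. Stack: []
LOAD_FAST x → push -46. Stack: [-46]
LOAD_CONST → push 10. Stack: [-46, 10]
BINARY_OP * → -46 * 10 = -460. Stack: [-460]
LOAD_CONST → push 3. Stack: [-460, 3]
BINARY_OP ^ → -460 ^ 3 = -457. Stack: [-457]
STORE_FAST w → w=-457. Stack: []
LOAD_FAST_LOAD_FAST a,b → push -11,40. Stack: [-11, 40]
BINARY_OP + → -11 + 40 = 29. Stack: [29]
LOAD_FAST b → push 40. Stack: [29, 40]
LOAD_CONST → push 1. Stack: [29, 40, 1]
BINARY_OP + → 40 + 1 = 41. Stack: [29, 41]
BINARY_OP - → 29 - 41 = -12. Stack: [-12]
STORE_FAST x → x=-12. Stack: []
LOAD_FAST w → push -457. Stack: [-457]
RETURN_VALUE → return -457.

-457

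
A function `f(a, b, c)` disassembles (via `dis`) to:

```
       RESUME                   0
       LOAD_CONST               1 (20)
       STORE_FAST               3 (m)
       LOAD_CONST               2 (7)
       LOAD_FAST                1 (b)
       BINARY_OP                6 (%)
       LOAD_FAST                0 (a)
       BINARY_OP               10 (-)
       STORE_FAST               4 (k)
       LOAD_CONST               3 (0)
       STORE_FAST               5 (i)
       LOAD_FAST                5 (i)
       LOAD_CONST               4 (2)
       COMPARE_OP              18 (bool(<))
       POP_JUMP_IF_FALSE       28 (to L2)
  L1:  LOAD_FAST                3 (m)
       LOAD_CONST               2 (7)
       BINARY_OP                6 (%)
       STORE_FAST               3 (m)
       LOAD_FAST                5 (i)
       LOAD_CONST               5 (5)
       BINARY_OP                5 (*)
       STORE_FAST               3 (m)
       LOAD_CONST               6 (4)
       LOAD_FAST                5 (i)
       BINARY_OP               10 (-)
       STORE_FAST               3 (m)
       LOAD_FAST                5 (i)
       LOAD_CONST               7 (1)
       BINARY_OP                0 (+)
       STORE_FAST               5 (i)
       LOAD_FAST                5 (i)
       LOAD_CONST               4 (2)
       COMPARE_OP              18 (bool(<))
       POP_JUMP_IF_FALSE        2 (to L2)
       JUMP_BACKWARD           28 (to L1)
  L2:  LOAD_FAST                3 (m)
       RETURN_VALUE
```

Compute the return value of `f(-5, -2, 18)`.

3

LOAD_CONST → push 20. Stack: [20]
STORE_FAST m → m=20. Stack: []
LOAD_CONST → push 7. Stack: [7]
LOAD_FAST b → push -2. Stack: [7, -2]
BINARY_OP % → 7 % -2 = -1. Stack: [-1]
LOAD_FAST a → push -5. Stack: [-1, -5]
BINARY_OP - → -1 - -5 = 4. Stack: [4]
STORE_FAST k → k=4. Stack: []
LOAD_CONST → push 0. Stack: [0]
STORE_FAST i → i=0. Stack: []
LOAD_FAST i → push 0. Stack: [0]
LOAD_CONST → push 2. Stack: [0, 2]
COMPARE_OP bool(<) → 0 vs 2 = True. Stack: [True]
POP_JUMP_IF_FALSE → pop True; no jump. Stack: []
LOAD_FAST m → push 20. Stack: [20]
LOAD_CONST → push 7. Stack: [20, 7]
BINARY_OP % → 20 % 7 = 6. Stack: [6]
STORE_FAST m → m=6. Stack: []
LOAD_FAST i → push 0. Stack: [0]
LOAD_CONST → push 5. Stack: [0, 5]
BINARY_OP * → 0 * 5 = 0. Stack: [0]
STORE_FAST m → m=0. Stack: []
LOAD_CONST → push 4. Stack: [4]
LOAD_FAST i → push 0. Stack: [4, 0]
BINARY_OP - → 4 - 0 = 4. Stack: [4]
STORE_FAST m → m=4. Stack: []
LOAD_FAST i → push 0. Stack: [0]
LOAD_CONST → push 1. Stack: [0, 1]
BINARY_OP + → 0 + 1 = 1. Stack: [1]
STORE_FAST i → i=1. Stack: []
LOAD_FAST i → push 1. Stack: [1]
LOAD_CONST → push 2. Stack: [1, 2]
COMPARE_OP bool(<) → 1 vs 2 = True. Stack: [True]
POP_JUMP_IF_FALSE → pop True; no jump. Stack: []
LOAD_FAST m → push 4. Stack: [4]
LOAD_CONST → push 7. Stack: [4, 7]
BINARY_OP % → 4 % 7 = 4. Stack: [4]
STORE_FAST m → m=4. Stack: []
LOAD_FAST i → push 1. Stack: [1]
LOAD_CONST → push 5. Stack: [1, 5]
BINARY_OP * → 1 * 5 = 5. Stack: [5]
STORE_FAST m → m=5. Stack: []
LOAD_CONST → push 4. Stack: [4]
LOAD_FAST i → push 1. Stack: [4, 1]
BINARY_OP - → 4 - 1 = 3. Stack: [3]
STORE_FAST m → m=3. Stack: []
LOAD_FAST i → push 1. Stack: [1]
LOAD_CONST → push 1. Stack: [1, 1]
BINARY_OP + → 1 + 1 = 2. Stack: [2]
STORE_FAST i → i=2. Stack: []
LOAD_FAST i → push 2. Stack: [2]
LOAD_CONST → push 2. Stack: [2, 2]
COMPARE_OP bool(<) → 2 vs 2 = False. Stack: [False]
POP_JUMP_IF_FALSE → pop False; jump. Stack: []
LOAD_FAST m → push 3. Stack: [3]
RETURN_VALUE → return 3.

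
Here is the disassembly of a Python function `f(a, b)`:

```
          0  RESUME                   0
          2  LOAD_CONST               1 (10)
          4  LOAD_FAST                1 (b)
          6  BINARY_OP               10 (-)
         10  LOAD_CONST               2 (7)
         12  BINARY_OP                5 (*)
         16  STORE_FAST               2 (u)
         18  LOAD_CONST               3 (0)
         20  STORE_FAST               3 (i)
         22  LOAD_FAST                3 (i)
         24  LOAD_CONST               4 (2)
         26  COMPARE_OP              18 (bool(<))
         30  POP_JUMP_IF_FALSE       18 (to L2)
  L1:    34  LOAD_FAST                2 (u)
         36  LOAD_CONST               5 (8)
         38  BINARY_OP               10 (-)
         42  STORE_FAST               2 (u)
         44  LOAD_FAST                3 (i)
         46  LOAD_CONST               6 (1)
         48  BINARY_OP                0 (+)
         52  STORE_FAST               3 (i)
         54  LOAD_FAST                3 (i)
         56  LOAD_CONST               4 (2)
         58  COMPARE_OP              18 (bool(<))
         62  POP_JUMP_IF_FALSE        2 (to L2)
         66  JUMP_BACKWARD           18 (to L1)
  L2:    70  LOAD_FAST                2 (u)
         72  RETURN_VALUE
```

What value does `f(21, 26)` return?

-128

LOAD_CONST → push 10. Stack: [10]
LOAD_FAST b → push 26. Stack: [10, 26]
BINARY_OP - → 10 - 26 = -16. Stack: [-16]
LOAD_CONST → push 7. Stack: [-16, 7]
BINARY_OP * → -16 * 7 = -112. Stack: [-112]
STORE_FAST u → u=-112. Stack: []
LOAD_CONST → push 0. Stack: [0]
STORE_FAST i → i=0. Stack: []
LOAD_FAST i → push 0. Stack: [0]
LOAD_CONST → push 2. Stack: [0, 2]
COMPARE_OP bool(<) → 0 vs 2 = True. Stack: [True]
POP_JUMP_IF_FALSE → pop True; no jump. Stack: []
LOAD_FAST u → push -112. Stack: [-112]
LOAD_CONST → push 8. Stack: [-112, 8]
BINARY_OP - → -112 - 8 = -120. Stack: [-120]
STORE_FAST u → u=-120. Stack: []
LOAD_FAST i → push 0. Stack: [0]
LOAD_CONST → push 1. Stack: [0, 1]
BINARY_OP + → 0 + 1 = 1. Stack: [1]
STORE_FAST i → i=1. Stack: []
LOAD_FAST i → push 1. Stack: [1]
LOAD_CONST → push 2. Stack: [1, 2]
COMPARE_OP bool(<) → 1 vs 2 = True. Stack: [True]
POP_JUMP_IF_FALSE → pop True; no jump. Stack: []
LOAD_FAST u → push -120. Stack: [-120]
LOAD_CONST → push 8. Stack: [-120, 8]
BINARY_OP - → -120 - 8 = -128. Stack: [-128]
STORE_FAST u → u=-128. Stack: []
LOAD_FAST i → push 1. Stack: [1]
LOAD_CONST → push 1. Stack: [1, 1]
BINARY_OP + → 1 + 1 = 2. Stack: [2]
STORE_FAST i → i=2. Stack: []
LOAD_FAST i → push 2. Stack: [2]
LOAD_CONST → push 2. Stack: [2, 2]
COMPARE_OP bool(<) → 2 vs 2 = False. Stack: [False]
POP_JUMP_IF_FALSE → pop False; jump. Stack: []
LOAD_FAST u → push -128. Stack: [-128]
RETURN_VALUE → return -128.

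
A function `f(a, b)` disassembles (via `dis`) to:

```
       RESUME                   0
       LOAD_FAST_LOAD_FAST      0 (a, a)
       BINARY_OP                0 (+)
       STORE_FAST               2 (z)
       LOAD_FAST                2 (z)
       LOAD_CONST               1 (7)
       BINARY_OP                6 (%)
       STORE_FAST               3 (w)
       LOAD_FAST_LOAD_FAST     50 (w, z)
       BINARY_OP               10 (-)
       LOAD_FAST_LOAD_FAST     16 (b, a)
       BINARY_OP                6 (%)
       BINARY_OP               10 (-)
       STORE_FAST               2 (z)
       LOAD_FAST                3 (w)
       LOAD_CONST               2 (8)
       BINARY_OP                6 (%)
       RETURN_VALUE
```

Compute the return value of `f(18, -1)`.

LOAD_FAST_LOAD_FAST a,a → push 18,18. Stack: [18, 18]
BINARY_OP + → 18 + 18 = 36. Stack: [36]
STORE_FAST z → z=36. Stack: []
LOAD_FAST z → push 36. Stack: [36]
LOAD_CONST → push 7. Stack: [36, 7]
BINARY_OP % → 36 % 7 = 1. Stack: [1]
STORE_FAST w → w=1. Stack: []
LOAD_FAST_LOAD_FAST w,z → push 1,36. Stack: [1, 36]
BINARY_OP - → 1 - 36 = -35. Stack: [-35]
LOAD_FAST_LOAD_FAST b,a → push -1,18. Stack: [-35, -1, 18]
BINARY_OP % → -1 % 18 = 17. Stack: [-35, 17]
BINARY_OP - → -35 - 17 = -52. Stack: [-52]
STORE_FAST z → z=-52. Stack: []
LOAD_FAST w → push 1. Stack: [1]
LOAD_CONST → push 8. Stack: [1, 8]
BINARY_OP % → 1 % 8 = 1. Stack: [1]
RETURN_VALUE → return 1.

1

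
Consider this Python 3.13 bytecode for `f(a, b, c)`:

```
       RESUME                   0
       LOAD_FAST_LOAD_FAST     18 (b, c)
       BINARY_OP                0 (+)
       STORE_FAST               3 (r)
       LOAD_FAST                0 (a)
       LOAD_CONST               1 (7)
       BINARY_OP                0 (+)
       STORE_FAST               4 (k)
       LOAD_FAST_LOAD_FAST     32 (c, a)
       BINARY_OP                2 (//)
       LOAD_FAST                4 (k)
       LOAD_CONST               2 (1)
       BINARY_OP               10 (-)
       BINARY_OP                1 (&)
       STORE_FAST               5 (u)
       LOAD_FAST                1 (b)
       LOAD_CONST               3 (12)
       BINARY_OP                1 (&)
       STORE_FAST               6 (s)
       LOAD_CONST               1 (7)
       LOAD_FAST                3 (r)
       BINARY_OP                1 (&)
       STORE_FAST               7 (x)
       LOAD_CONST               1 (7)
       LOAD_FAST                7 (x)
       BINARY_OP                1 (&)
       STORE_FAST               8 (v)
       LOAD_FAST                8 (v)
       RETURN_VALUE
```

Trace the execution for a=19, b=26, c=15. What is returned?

1

LOAD_FAST_LOAD_FAST b,c → push 26,15. Stack: [26, 15]
BINARY_OP + → 26 + 15 = 41. Stack: [41]
STORE_FAST r → r=41. Stack: []
LOAD_FAST a → push 19. Stack: [19]
LOAD_CONST → push 7. Stack: [19, 7]
BINARY_OP + → 19 + 7 = 26. Stack: [26]
STORE_FAST k → k=26. Stack: []
LOAD_FAST_LOAD_FAST c,a → push 15,19. Stack: [15, 19]
BINARY_OP // → 15 // 19 = 0. Stack: [0]
LOAD_FAST k → push 26. Stack: [0, 26]
LOAD_CONST → push 1. Stack: [0, 26, 1]
BINARY_OP - → 26 - 1 = 25. Stack: [0, 25]
BINARY_OP & → 0 & 25 = 0. Stack: [0]
STORE_FAST u → u=0. Stack: []
LOAD_FAST b → push 26. Stack: [26]
LOAD_CONST → push 12. Stack: [26, 12]
BINARY_OP & → 26 & 12 = 8. Stack: [8]
STORE_FAST s → s=8. Stack: []
LOAD_CONST → push 7. Stack: [7]
LOAD_FAST r → push 41. Stack: [7, 41]
BINARY_OP & → 7 & 41 = 1. Stack: [1]
STORE_FAST x → x=1. Stack: []
LOAD_CONST → push 7. Stack: [7]
LOAD_FAST x → push 1. Stack: [7, 1]
BINARY_OP & → 7 & 1 = 1. Stack: [1]
STORE_FAST v → v=1. Stack: []
LOAD_FAST v → push 1. Stack: [1]
RETURN_VALUE → return 1.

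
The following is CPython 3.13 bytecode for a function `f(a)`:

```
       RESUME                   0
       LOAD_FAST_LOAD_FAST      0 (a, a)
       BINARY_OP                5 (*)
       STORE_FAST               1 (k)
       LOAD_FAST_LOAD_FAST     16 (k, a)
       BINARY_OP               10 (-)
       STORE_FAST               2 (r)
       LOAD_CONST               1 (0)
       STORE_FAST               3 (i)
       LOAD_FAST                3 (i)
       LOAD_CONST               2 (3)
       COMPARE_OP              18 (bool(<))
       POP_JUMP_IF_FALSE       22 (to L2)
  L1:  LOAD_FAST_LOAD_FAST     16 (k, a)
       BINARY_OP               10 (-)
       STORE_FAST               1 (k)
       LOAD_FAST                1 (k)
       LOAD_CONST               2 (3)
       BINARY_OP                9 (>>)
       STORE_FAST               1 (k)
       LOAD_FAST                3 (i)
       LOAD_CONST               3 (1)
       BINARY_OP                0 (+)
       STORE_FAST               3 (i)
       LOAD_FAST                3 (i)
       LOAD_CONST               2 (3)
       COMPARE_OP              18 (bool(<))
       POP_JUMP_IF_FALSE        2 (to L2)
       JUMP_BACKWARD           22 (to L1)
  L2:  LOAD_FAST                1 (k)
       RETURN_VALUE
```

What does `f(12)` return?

-2

LOAD_FAST_LOAD_FAST a,a → push 12,12. Stack: [12, 12]
BINARY_OP * → 12 * 12 = 144. Stack: [144]
STORE_FAST k → k=144. Stack: []
LOAD_FAST_LOAD_FAST k,a → push 144,12. Stack: [144, 12]
BINARY_OP - → 144 - 12 = 132. Stack: [132]
STORE_FAST r → r=132. Stack: []
LOAD_CONST → push 0. Stack: [0]
STORE_FAST i → i=0. Stack: []
LOAD_FAST i → push 0. Stack: [0]
LOAD_CONST → push 3. Stack: [0, 3]
COMPARE_OP bool(<) → 0 vs 3 = True. Stack: [True]
POP_JUMP_IF_FALSE → pop True; no jump. Stack: []
LOAD_FAST_LOAD_FAST k,a → push 144,12. Stack: [144, 12]
BINARY_OP - → 144 - 12 = 132. Stack: [132]
STORE_FAST k → k=132. Stack: []
LOAD_FAST k → push 132. Stack: [132]
LOAD_CONST → push 3. Stack: [132, 3]
BINARY_OP >> → 132 >> 3 = 16. Stack: [16]
STORE_FAST k → k=16. Stack: []
LOAD_FAST i → push 0. Stack: [0]
LOAD_CONST → push 1. Stack: [0, 1]
BINARY_OP + → 0 + 1 = 1. Stack: [1]
STORE_FAST i → i=1. Stack: []
LOAD_FAST i → push 1. Stack: [1]
LOAD_CONST → push 3. Stack: [1, 3]
COMPARE_OP bool(<) → 1 vs 3 = True. Stack: [True]
POP_JUMP_IF_FALSE → pop True; no jump. Stack: []
LOAD_FAST_LOAD_FAST k,a → push 16,12. Stack: [16, 12]
BINARY_OP - → 16 - 12 = 4. Stack: [4]
STORE_FAST k → k=4. Stack: []
LOAD_FAST k → push 4. Stack: [4]
LOAD_CONST → push 3. Stack: [4, 3]
BINARY_OP >> → 4 >> 3 = 0. Stack: [0]
STORE_FAST k → k=0. Stack: []
LOAD_FAST i → push 1. Stack: [1]
LOAD_CONST → push 1. Stack: [1, 1]
BINARY_OP + → 1 + 1 = 2. Stack: [2]
STORE_FAST i → i=2. Stack: []
LOAD_FAST i → push 2. Stack: [2]
LOAD_CONST → push 3. Stack: [2, 3]
COMPARE_OP bool(<) → 2 vs 3 = True. Stack: [True]
POP_JUMP_IF_FALSE → pop True; no jump. Stack: []
LOAD_FAST_LOAD_FAST k,a → push 0,12. Stack: [0, 12]
BINARY_OP - → 0 - 12 = -12. Stack: [-12]
STORE_FAST k → k=-12. Stack: []
LOAD_FAST k → push -12. Stack: [-12]
LOAD_CONST → push 3. Stack: [-12, 3]
BINARY_OP >> → -12 >> 3 = -2. Stack: [-2]
STORE_FAST k → k=-2. Stack: []
LOAD_FAST i → push 2. Stack: [2]
LOAD_CONST → push 1. Stack: [2, 1]
BINARY_OP + → 2 + 1 = 3. Stack: [3]
STORE_FAST i → i=3. Stack: []
LOAD_FAST i → push 3. Stack: [3]
LOAD_CONST → push 3. Stack: [3, 3]
COMPARE_OP bool(<) → 3 vs 3 = False. Stack: [False]
POP_JUMP_IF_FALSE → pop False; jump. Stack: []
LOAD_FAST k → push -2. Stack: [-2]
RETURN_VALUE → return -2.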